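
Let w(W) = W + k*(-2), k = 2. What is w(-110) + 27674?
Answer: 27560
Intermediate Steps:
w(W) = -4 + W (w(W) = W + 2*(-2) = W - 4 = -4 + W)
w(-110) + 27674 = (-4 - 110) + 27674 = -114 + 27674 = 27560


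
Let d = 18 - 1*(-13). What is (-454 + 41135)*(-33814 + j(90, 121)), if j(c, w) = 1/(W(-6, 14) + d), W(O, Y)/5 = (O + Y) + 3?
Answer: -118300470043/86 ≈ -1.3756e+9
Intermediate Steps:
d = 31 (d = 18 + 13 = 31)
W(O, Y) = 15 + 5*O + 5*Y (W(O, Y) = 5*((O + Y) + 3) = 5*(3 + O + Y) = 15 + 5*O + 5*Y)
j(c, w) = 1/86 (j(c, w) = 1/((15 + 5*(-6) + 5*14) + 31) = 1/((15 - 30 + 70) + 31) = 1/(55 + 31) = 1/86)
(-454 + 41135)*(-33814 + j(90, 121)) = (-454 + 41135)*(-33814 + 1/86) = 40681*(-2908003/86) = -118300470043/86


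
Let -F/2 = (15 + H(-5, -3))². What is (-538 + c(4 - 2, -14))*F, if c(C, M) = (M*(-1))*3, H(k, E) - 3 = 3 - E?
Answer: 571392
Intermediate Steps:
H(k, E) = 6 - E (H(k, E) = 3 + (3 - E) = 6 - E)
c(C, M) = -3*M (c(C, M) = -M*3 = -3*M)
F = -1152 (F = -2*(15 + (6 - 1*(-3)))² = -2*(15 + (6 + 3))² = -2*(15 + 9)² = -2*24² = -2*576 = -1152)
(-538 + c(4 - 2, -14))*F = (-538 - 3*(-14))*(-1152) = (-538 + 42)*(-1152) = -496*(-1152) = 571392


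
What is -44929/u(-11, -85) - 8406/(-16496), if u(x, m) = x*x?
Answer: -370065829/998008 ≈ -370.80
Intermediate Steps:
u(x, m) = x²
-44929/u(-11, -85) - 8406/(-16496) = -44929/((-11)²) - 8406/(-16496) = -44929/121 - 8406*(-1/16496) = -44929*1/121 + 4203/8248 = -44929/121 + 4203/8248 = -370065829/998008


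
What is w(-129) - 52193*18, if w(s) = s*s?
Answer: -922833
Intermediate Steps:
w(s) = s²
w(-129) - 52193*18 = (-129)² - 52193*18 = 16641 - 1*939474 = 16641 - 939474 = -922833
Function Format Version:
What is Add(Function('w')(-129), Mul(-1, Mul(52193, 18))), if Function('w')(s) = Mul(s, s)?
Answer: -922833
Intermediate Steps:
Function('w')(s) = Pow(s, 2)
Add(Function('w')(-129), Mul(-1, Mul(52193, 18))) = Add(Pow(-129, 2), Mul(-1, Mul(52193, 18))) = Add(16641, Mul(-1, 939474)) = Add(16641, -939474) = -922833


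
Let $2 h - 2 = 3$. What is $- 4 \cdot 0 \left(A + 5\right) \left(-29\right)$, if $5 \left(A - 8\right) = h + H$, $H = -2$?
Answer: $0$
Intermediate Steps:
$h = \frac{5}{2}$ ($h = 1 + \frac{1}{2} \cdot 3 = 1 + \frac{3}{2} = \frac{5}{2} \approx 2.5$)
$A = \frac{81}{10}$ ($A = 8 + \frac{\frac{5}{2} - 2}{5} = 8 + \frac{1}{5} \cdot \frac{1}{2} = 8 + \frac{1}{10} = \frac{81}{10} \approx 8.1$)
$- 4 \cdot 0 \left(A + 5\right) \left(-29\right) = - 4 \cdot 0 \left(\frac{81}{10} + 5\right) \left(-29\right) = - 4 \cdot 0 \cdot \frac{131}{10} \left(-29\right) = \left(-4\right) 0 \left(-29\right) = 0 \left(-29\right) = 0$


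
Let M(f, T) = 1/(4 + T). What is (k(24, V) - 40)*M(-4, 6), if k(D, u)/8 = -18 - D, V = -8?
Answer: -188/5 ≈ -37.600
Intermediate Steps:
k(D, u) = -144 - 8*D (k(D, u) = 8*(-18 - D) = -144 - 8*D)
(k(24, V) - 40)*M(-4, 6) = ((-144 - 8*24) - 40)/(4 + 6) = ((-144 - 192) - 40)/10 = (-336 - 40)*(⅒) = -376*⅒ = -188/5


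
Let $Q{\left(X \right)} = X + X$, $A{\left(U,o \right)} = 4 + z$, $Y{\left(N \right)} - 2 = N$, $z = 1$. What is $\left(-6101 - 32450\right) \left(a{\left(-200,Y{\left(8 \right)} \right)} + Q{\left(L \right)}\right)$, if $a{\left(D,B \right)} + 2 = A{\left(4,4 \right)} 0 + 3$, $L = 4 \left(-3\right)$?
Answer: $886673$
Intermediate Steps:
$Y{\left(N \right)} = 2 + N$
$A{\left(U,o \right)} = 5$ ($A{\left(U,o \right)} = 4 + 1 = 5$)
$L = -12$
$Q{\left(X \right)} = 2 X$
$a{\left(D,B \right)} = 1$ ($a{\left(D,B \right)} = -2 + \left(5 \cdot 0 + 3\right) = -2 + \left(0 + 3\right) = -2 + 3 = 1$)
$\left(-6101 - 32450\right) \left(a{\left(-200,Y{\left(8 \right)} \right)} + Q{\left(L \right)}\right) = \left(-6101 - 32450\right) \left(1 + 2 \left(-12\right)\right) = - 38551 \left(1 - 24\right) = \left(-38551\right) \left(-23\right) = 886673$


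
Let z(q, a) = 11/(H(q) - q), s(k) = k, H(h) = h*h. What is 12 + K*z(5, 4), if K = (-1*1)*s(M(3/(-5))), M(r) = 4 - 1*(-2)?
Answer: 87/10 ≈ 8.7000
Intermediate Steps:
H(h) = h²
M(r) = 6 (M(r) = 4 + 2 = 6)
K = -6 (K = -1*1*6 = -1*6 = -6)
z(q, a) = 11/(q² - q)
12 + K*z(5, 4) = 12 - 66/(5*(-1 + 5)) = 12 - 66/(5*4) = 12 - 6*11/20 = 12 - 33/10 = 87/10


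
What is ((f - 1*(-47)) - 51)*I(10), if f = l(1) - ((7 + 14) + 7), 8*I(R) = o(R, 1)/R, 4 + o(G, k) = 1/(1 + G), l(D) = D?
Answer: 1333/880 ≈ 1.5148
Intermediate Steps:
o(G, k) = -4 + 1/(1 + G)
I(R) = (-3 - 4*R)/(8*R*(1 + R)) (I(R) = (((-3 - 4*R)/(1 + R))/R)/8 = ((-3 - 4*R)/(R*(1 + R)))/8 = (-3 - 4*R)/(8*R*(1 + R)))
f = -27 (f = 1 - ((7 + 14) + 7) = 1 - (21 + 7) = 1 - 1*28 = 1 - 28 = -27)
((f - 1*(-47)) - 51)*I(10) = ((-27 - 1*(-47)) - 51)*((⅛)*(-3 - 4*10)/(10*(1 + 10))) = ((-27 + 47) - 51)*((⅛)*(⅒)*(-3 - 40)/11) = (20 - 51)*((⅛)*(⅒)*(1/11)*(-43)) = -31*(-43/880) = 1333/880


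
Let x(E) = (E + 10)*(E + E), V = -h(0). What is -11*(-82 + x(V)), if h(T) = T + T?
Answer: 902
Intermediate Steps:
h(T) = 2*T
V = 0 (V = -2*0 = -1*0 = 0)
x(E) = 2*E*(10 + E) (x(E) = (10 + E)*(2*E) = 2*E*(10 + E))
-11*(-82 + x(V)) = -11*(-82 + 2*0*(10 + 0)) = -11*(-82 + 2*0*10) = -11*(-82 + 0) = -11*(-82) = 902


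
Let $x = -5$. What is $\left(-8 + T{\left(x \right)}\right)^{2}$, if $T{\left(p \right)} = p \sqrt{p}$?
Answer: $-61 + 80 i \sqrt{5} \approx -61.0 + 178.89 i$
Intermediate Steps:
$T{\left(p \right)} = p^{\frac{3}{2}}$
$\left(-8 + T{\left(x \right)}\right)^{2} = \left(-8 + \left(-5\right)^{\frac{3}{2}}\right)^{2} = \left(-8 - 5 i \sqrt{5}\right)^{2}$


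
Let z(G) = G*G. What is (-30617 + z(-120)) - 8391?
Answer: -24608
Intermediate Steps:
z(G) = G**2
(-30617 + z(-120)) - 8391 = (-30617 + (-120)**2) - 8391 = (-30617 + 14400) - 8391 = -16217 - 8391 = -24608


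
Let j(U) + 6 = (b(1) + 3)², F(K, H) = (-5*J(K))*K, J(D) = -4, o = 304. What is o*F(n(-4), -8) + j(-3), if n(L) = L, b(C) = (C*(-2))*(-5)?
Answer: -24157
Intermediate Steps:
b(C) = 10*C (b(C) = -2*C*(-5) = 10*C)
F(K, H) = 20*K (F(K, H) = (-5*(-4))*K = 20*K)
j(U) = 163 (j(U) = -6 + (10*1 + 3)² = -6 + (10 + 3)² = -6 + 13² = -6 + 169 = 163)
o*F(n(-4), -8) + j(-3) = 304*(20*(-4)) + 163 = 304*(-80) + 163 = -24320 + 163 = -24157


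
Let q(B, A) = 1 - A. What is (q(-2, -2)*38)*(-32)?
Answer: -3648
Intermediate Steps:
(q(-2, -2)*38)*(-32) = ((1 - 1*(-2))*38)*(-32) = ((1 + 2)*38)*(-32) = (3*38)*(-32) = 114*(-32) = -3648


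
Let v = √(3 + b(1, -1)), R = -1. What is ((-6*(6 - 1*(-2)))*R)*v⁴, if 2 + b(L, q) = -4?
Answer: 432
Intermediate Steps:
b(L, q) = -6 (b(L, q) = -2 - 4 = -6)
v = I*√3 (v = √(3 - 6) = √(-3) = I*√3 ≈ 1.732*I)
((-6*(6 - 1*(-2)))*R)*v⁴ = (-6*(6 - 1*(-2))*(-1))*(I*√3)⁴ = (-6*(6 + 2)*(-1))*9 = (-6*8*(-1))*9 = -48*(-1)*9 = 48*9 = 432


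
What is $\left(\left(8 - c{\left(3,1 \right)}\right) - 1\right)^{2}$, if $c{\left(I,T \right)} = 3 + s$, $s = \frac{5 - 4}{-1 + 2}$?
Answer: $9$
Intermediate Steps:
$s = 1$ ($s = 1 \cdot 1^{-1} = 1 \cdot 1 = 1$)
$c{\left(I,T \right)} = 4$ ($c{\left(I,T \right)} = 3 + 1 = 4$)
$\left(\left(8 - c{\left(3,1 \right)}\right) - 1\right)^{2} = \left(\left(8 - 4\right) - 1\right)^{2} = \left(4 - 1\right)^{2} = 3^{2} = 9$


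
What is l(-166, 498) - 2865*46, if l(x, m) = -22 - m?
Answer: -132310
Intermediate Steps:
l(-166, 498) - 2865*46 = (-22 - 1*498) - 2865*46 = (-22 - 498) - 131790 = -520 - 131790 = -132310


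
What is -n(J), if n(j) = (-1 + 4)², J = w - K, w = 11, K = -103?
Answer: -9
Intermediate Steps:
J = 114 (J = 11 - 1*(-103) = 11 + 103 = 114)
n(j) = 9 (n(j) = 3² = 9)
-n(J) = -1*9 = -9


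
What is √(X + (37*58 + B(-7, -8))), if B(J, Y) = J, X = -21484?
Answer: I*√19345 ≈ 139.09*I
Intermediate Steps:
√(X + (37*58 + B(-7, -8))) = √(-21484 + (37*58 - 7)) = √(-21484 + (2146 - 7)) = √(-21484 + 2139) = √(-19345) = I*√19345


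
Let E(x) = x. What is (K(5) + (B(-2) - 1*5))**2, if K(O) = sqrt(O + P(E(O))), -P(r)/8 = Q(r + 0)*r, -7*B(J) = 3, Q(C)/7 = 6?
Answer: (38 - 35*I*sqrt(67))**2/49 ≈ -1645.5 - 444.35*I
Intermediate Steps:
Q(C) = 42 (Q(C) = 7*6 = 42)
B(J) = -3/7 (B(J) = -1/7*3 = -3/7)
P(r) = -336*r
K(O) = sqrt(335)*sqrt(-O) (K(O) = sqrt(O - 336*O) = sqrt(-335*O) = sqrt(335)*sqrt(-O))
(K(5) + (B(-2) - 1*5))**2 = (sqrt(335)*sqrt(-1*5) + (-3/7 - 1*5))**2 = (sqrt(335)*sqrt(-5) + (-3/7 - 5))**2 = (sqrt(335)*(I*sqrt(5)) - 38/7)**2 = (5*I*sqrt(67) - 38/7)**2 = (-38/7 + 5*I*sqrt(67))**2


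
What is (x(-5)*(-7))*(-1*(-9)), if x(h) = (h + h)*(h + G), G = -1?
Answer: -3780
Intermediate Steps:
x(h) = 2*h*(-1 + h) (x(h) = (h + h)*(h - 1) = (2*h)*(-1 + h) = 2*h*(-1 + h))
(x(-5)*(-7))*(-1*(-9)) = ((2*(-5)*(-1 - 5))*(-7))*(-1*(-9)) = ((2*(-5)*(-6))*(-7))*9 = (60*(-7))*9 = -420*9 = -3780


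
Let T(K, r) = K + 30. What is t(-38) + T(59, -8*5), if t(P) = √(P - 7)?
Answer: 89 + 3*I*√5 ≈ 89.0 + 6.7082*I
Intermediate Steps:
T(K, r) = 30 + K
t(P) = √(-7 + P)
t(-38) + T(59, -8*5) = √(-7 - 38) + (30 + 59) = √(-45) + 89 = 3*I*√5 + 89 = 89 + 3*I*√5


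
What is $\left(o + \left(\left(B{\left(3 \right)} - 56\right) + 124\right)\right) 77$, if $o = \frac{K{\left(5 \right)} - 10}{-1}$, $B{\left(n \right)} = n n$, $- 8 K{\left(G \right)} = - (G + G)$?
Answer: $\frac{26411}{4} \approx 6602.8$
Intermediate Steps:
$K{\left(G \right)} = \frac{G}{4}$ ($K{\left(G \right)} = - \frac{\left(-1\right) \left(G + G\right)}{8} = - \frac{\left(-1\right) 2 G}{8} = - \frac{\left(-2\right) G}{8} = \frac{G}{4}$)
$B{\left(n \right)} = n^{2}$
$o = \frac{35}{4}$ ($o = \frac{\frac{1}{4} \cdot 5 - 10}{-1} = \left(\frac{5}{4} - 10\right) \left(-1\right) = \left(- \frac{35}{4}\right) \left(-1\right) = \frac{35}{4} \approx 8.75$)
$\left(o + \left(\left(B{\left(3 \right)} - 56\right) + 124\right)\right) 77 = \left(\frac{35}{4} + \left(\left(3^{2} - 56\right) + 124\right)\right) 77 = \left(\frac{35}{4} + \left(\left(9 - 56\right) + 124\right)\right) 77 = \left(\frac{35}{4} + \left(-47 + 124\right)\right) 77 = \left(\frac{35}{4} + 77\right) 77 = \frac{343}{4} \cdot 77 = \frac{26411}{4}$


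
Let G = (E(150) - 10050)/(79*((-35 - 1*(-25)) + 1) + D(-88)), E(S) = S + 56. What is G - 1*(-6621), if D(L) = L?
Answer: 5300023/799 ≈ 6633.3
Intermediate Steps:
E(S) = 56 + S
G = 9844/799 (G = ((56 + 150) - 10050)/(79*((-35 - 1*(-25)) + 1) - 88) = (206 - 10050)/(79*((-35 + 25) + 1) - 88) = -9844/(79*(-10 + 1) - 88) = -9844/(79*(-9) - 88) = -9844/(-711 - 88) = -9844/(-799) = -9844*(-1/799) = 9844/799 ≈ 12.320)
G - 1*(-6621) = 9844/799 - 1*(-6621) = 9844/799 + 6621 = 5300023/799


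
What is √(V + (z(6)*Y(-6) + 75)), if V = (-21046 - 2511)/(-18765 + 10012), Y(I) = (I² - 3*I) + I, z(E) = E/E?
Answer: 4*√601865033/8753 ≈ 11.211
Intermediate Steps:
z(E) = 1
Y(I) = I² - 2*I
V = 23557/8753 (V = -23557/(-8753) = -23557*(-1/8753) = 23557/8753 ≈ 2.6913)
√(V + (z(6)*Y(-6) + 75)) = √(23557/8753 + (1*(-6*(-2 - 6)) + 75)) = √(23557/8753 + (1*(-6*(-8)) + 75)) = √(23557/8753 + (1*48 + 75)) = √(23557/8753 + (48 + 75)) = √(23557/8753 + 123) = √(1100176/8753) = 4*√601865033/8753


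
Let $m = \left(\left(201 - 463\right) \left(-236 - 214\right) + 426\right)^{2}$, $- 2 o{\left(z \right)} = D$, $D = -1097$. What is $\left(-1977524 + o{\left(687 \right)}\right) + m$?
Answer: $\frac{27998130601}{2} \approx 1.3999 \cdot 10^{10}$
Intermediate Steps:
$o{\left(z \right)} = \frac{1097}{2}$ ($o{\left(z \right)} = \left(- \frac{1}{2}\right) \left(-1097\right) = \frac{1097}{2}$)
$m = 14001042276$ ($m = \left(\left(-262\right) \left(-450\right) + 426\right)^{2} = \left(117900 + 426\right)^{2} = 118326^{2} = 14001042276$)
$\left(-1977524 + o{\left(687 \right)}\right) + m = \left(-1977524 + \frac{1097}{2}\right) + 14001042276 = - \frac{3953951}{2} + 14001042276 = \frac{27998130601}{2}$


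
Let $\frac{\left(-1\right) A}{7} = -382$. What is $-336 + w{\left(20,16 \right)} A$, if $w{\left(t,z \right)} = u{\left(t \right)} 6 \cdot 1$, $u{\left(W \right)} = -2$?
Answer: $-32424$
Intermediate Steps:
$A = 2674$ ($A = \left(-7\right) \left(-382\right) = 2674$)
$w{\left(t,z \right)} = -12$ ($w{\left(t,z \right)} = \left(-2\right) 6 \cdot 1 = \left(-12\right) 1 = -12$)
$-336 + w{\left(20,16 \right)} A = -336 - 32088 = -32424$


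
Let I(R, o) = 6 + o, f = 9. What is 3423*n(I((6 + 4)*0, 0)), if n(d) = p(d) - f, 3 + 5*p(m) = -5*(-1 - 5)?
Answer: -61614/5 ≈ -12323.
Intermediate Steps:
p(m) = 27/5 (p(m) = -⅗ + (-5*(-1 - 5))/5 = -⅗ + (-5*(-6))/5 = -⅗ + (⅕)*30 = -⅗ + 6 = 27/5)
n(d) = -18/5 (n(d) = 27/5 - 1*9 = 27/5 - 9 = -18/5)
3423*n(I((6 + 4)*0, 0)) = 3423*(-18/5) = -61614/5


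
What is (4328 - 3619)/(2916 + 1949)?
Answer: 709/4865 ≈ 0.14573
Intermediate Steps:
(4328 - 3619)/(2916 + 1949) = 709/4865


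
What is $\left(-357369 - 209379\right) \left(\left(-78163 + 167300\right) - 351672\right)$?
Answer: $148791186180$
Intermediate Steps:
$\left(-357369 - 209379\right) \left(\left(-78163 + 167300\right) - 351672\right) = - 566748 \left(89137 - 351672\right) = \left(-566748\right) \left(-262535\right) = 148791186180$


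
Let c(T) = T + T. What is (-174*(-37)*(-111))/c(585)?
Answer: -39701/65 ≈ -610.78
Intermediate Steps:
c(T) = 2*T
(-174*(-37)*(-111))/c(585) = (-174*(-37)*(-111))/((2*585)) = (6438*(-111))/1170 = -714618*1/1170 = -39701/65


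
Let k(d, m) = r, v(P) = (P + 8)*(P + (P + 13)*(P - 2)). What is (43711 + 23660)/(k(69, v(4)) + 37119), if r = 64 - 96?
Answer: 67371/37087 ≈ 1.8166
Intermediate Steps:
v(P) = (8 + P)*(P + (-2 + P)*(13 + P)) (v(P) = (8 + P)*(P + (13 + P)*(-2 + P)) = (8 + P)*(P + (-2 + P)*(13 + P)))
r = -32
k(d, m) = -32
(43711 + 23660)/(k(69, v(4)) + 37119) = (43711 + 23660)/(-32 + 37119) = 67371/37087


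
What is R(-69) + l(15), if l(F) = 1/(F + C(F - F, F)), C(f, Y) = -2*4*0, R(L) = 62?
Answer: 931/15 ≈ 62.067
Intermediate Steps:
C(f, Y) = 0 (C(f, Y) = -8*0 = 0)
l(F) = 1/F (l(F) = 1/(F + 0) = 1/F)
R(-69) + l(15) = 62 + 1/15 = 931/15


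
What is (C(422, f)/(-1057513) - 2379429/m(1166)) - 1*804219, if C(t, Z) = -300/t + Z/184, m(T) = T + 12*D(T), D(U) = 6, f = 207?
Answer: -890758166928452253/1104965723336 ≈ -8.0614e+5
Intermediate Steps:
m(T) = 72 + T (m(T) = T + 12*6 = T + 72 = 72 + T)
C(t, Z) = -300/t + Z/184 (C(t, Z) = -300/t + Z*(1/184) = -300/t + Z/184)
(C(422, f)/(-1057513) - 2379429/m(1166)) - 1*804219 = ((-300/422 + (1/184)*207)/(-1057513) - 2379429/(72 + 1166)) - 1*804219 = ((-300*1/422 + 9/8)*(-1/1057513) - 2379429/1238) - 804219 = ((-150/211 + 9/8)*(-1/1057513) - 2379429*1/1238) - 804219 = ((699/1688)*(-1/1057513) - 2379429/1238) - 804219 = (-699/1785081944 - 2379429/1238) - 804219 = -2123737872897669/1104965723336 - 804219 = -890758166928452253/1104965723336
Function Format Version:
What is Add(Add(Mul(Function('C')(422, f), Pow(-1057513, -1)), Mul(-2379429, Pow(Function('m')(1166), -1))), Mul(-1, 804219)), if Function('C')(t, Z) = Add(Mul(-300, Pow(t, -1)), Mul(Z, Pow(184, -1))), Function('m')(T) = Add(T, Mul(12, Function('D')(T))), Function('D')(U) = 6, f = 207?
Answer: Rational(-890758166928452253, 1104965723336) ≈ -8.0614e+5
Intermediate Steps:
Function('m')(T) = Add(72, T) (Function('m')(T) = Add(T, Mul(12, 6)) = Add(T, 72) = Add(72, T))
Function('C')(t, Z) = Add(Mul(-300, Pow(t, -1)), Mul(Rational(1, 184), Z)) (Function('C')(t, Z) = Add(Mul(-300, Pow(t, -1)), Mul(Z, Rational(1, 184))) = Add(Mul(-300, Pow(t, -1)), Mul(Rational(1, 184), Z)))
Add(Add(Mul(Function('C')(422, f), Pow(-1057513, -1)), Mul(-2379429, Pow(Function('m')(1166), -1))), Mul(-1, 804219)) = Add(Add(Mul(Add(Mul(-300, Pow(422, -1)), Mul(Rational(1, 184), 207)), Pow(-1057513, -1)), Mul(-2379429, Pow(Add(72, 1166), -1))), Mul(-1, 804219)) = Add(Add(Mul(Add(Mul(-300, Rational(1, 422)), Rational(9, 8)), Rational(-1, 1057513)), Mul(-2379429, Pow(1238, -1))), -804219) = Add(Add(Mul(Add(Rational(-150, 211), Rational(9, 8)), Rational(-1, 1057513)), Mul(-2379429, Rational(1, 1238))), -804219) = Add(Add(Mul(Rational(699, 1688), Rational(-1, 1057513)), Rational(-2379429, 1238)), -804219) = Add(Add(Rational(-699, 1785081944), Rational(-2379429, 1238)), -804219) = Add(Rational(-2123737872897669, 1104965723336), -804219) = Rational(-890758166928452253, 1104965723336)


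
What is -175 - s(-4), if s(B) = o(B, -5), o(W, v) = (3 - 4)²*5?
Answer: -180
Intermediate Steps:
o(W, v) = 5 (o(W, v) = (-1)²*5 = 1*5 = 5)
s(B) = 5
-175 - s(-4) = -175 - 1*5 = -175 - 5 = -180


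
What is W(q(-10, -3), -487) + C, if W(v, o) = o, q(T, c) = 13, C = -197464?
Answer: -197951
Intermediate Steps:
W(q(-10, -3), -487) + C = -487 - 197464 = -197951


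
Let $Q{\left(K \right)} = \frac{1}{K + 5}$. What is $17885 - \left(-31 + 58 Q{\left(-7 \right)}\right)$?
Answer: $17945$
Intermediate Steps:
$Q{\left(K \right)} = \frac{1}{5 + K}$
$17885 - \left(-31 + 58 Q{\left(-7 \right)}\right) = 17885 + \left(31 - \frac{58}{5 - 7}\right) = 17885 + \left(31 - \frac{58}{-2}\right) = 17885 + \left(31 - -29\right) = 17885 + \left(31 + 29\right) = 17885 + 60 = 17945$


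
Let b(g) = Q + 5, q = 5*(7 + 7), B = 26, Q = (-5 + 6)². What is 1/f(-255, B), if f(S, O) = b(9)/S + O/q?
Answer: 595/207 ≈ 2.8744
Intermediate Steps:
Q = 1 (Q = 1² = 1)
q = 70 (q = 5*14 = 70)
b(g) = 6 (b(g) = 1 + 5 = 6)
f(S, O) = 6/S + O/70
1/f(-255, B) = 1/(6/(-255) + (1/70)*26) = 1/(6*(-1/255) + 13/35) = 1/(-2/85 + 13/35) = 1/(207/595) = 595/207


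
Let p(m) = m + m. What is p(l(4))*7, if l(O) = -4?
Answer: -56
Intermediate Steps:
p(m) = 2*m
p(l(4))*7 = (2*(-4))*7 = -8*7 = -56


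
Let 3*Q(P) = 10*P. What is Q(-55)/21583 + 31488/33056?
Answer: 63144866/66885717 ≈ 0.94407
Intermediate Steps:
Q(P) = 10*P/3 (Q(P) = (10*P)/3 = 10*P/3)
Q(-55)/21583 + 31488/33056 = ((10/3)*(-55))/21583 + 31488/33056 = -550/3*1/21583 + 31488*(1/33056) = -550/64749 + 984/1033 = 63144866/66885717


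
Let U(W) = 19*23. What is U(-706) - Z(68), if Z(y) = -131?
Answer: 568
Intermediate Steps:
U(W) = 437
U(-706) - Z(68) = 437 - 1*(-131) = 437 + 131 = 568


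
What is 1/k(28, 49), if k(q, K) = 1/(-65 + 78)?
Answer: 13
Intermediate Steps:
k(q, K) = 1/13
1/k(28, 49) = 1/(1/13) = 13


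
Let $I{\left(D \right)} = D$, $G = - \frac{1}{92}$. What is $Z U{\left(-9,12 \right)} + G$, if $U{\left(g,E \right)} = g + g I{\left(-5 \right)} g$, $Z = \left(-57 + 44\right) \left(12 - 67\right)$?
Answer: $- \frac{27232921}{92} \approx -2.9601 \cdot 10^{5}$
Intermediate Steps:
$G = - \frac{1}{92}$ ($G = \left(-1\right) \frac{1}{92} = - \frac{1}{92} \approx -0.01087$)
$Z = 715$ ($Z = \left(-13\right) \left(-55\right) = 715$)
$U{\left(g,E \right)} = g - 5 g^{2}$ ($U{\left(g,E \right)} = g + g \left(-5\right) g = g + - 5 g g = g - 5 g^{2}$)
$Z U{\left(-9,12 \right)} + G = 715 \left(- 9 \left(1 - -45\right)\right) - \frac{1}{92} = 715 \left(- 9 \left(1 + 45\right)\right) - \frac{1}{92} = 715 \left(\left(-9\right) 46\right) - \frac{1}{92} = 715 \left(-414\right) - \frac{1}{92} = -296010 - \frac{1}{92} = - \frac{27232921}{92}$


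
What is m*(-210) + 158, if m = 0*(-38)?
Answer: 158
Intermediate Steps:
m = 0
m*(-210) + 158 = 0*(-210) + 158 = 0 + 158 = 158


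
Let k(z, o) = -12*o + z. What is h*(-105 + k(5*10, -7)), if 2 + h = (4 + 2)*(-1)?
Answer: -232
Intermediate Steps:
h = -8 (h = -2 + (4 + 2)*(-1) = -2 + 6*(-1) = -2 - 6 = -8)
k(z, o) = z - 12*o
h*(-105 + k(5*10, -7)) = -8*(-105 + (5*10 - 12*(-7))) = -8*(-105 + (50 + 84)) = -8*(-105 + 134) = -8*29 = -232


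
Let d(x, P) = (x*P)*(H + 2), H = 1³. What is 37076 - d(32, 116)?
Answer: 25940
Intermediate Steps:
H = 1
d(x, P) = 3*P*x (d(x, P) = (x*P)*(1 + 2) = (P*x)*3 = 3*P*x)
37076 - d(32, 116) = 37076 - 3*116*32 = 37076 - 1*11136 = 37076 - 11136 = 25940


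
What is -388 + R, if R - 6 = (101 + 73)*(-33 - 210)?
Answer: -42664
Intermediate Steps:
R = -42276 (R = 6 + (101 + 73)*(-33 - 210) = 6 + 174*(-243) = 6 - 42282 = -42276)
-388 + R = -388 - 42276 = -42664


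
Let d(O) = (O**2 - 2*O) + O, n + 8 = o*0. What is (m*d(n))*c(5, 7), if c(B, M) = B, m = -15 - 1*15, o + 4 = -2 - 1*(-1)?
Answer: -10800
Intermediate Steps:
o = -5 (o = -4 + (-2 - 1*(-1)) = -4 + (-2 + 1) = -4 - 1 = -5)
m = -30 (m = -15 - 15 = -30)
n = -8 (n = -8 - 5*0 = -8 + 0 = -8)
d(O) = O**2 - O
(m*d(n))*c(5, 7) = -(-240)*(-1 - 8)*5 = -(-240)*(-9)*5 = -30*72*5 = -2160*5 = -10800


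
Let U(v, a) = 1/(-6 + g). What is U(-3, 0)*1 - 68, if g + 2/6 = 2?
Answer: -887/13 ≈ -68.231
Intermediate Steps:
g = 5/3 (g = -⅓ + 2 = 5/3 ≈ 1.6667)
U(v, a) = -3/13 (U(v, a) = 1/(-6 + 5/3) = 1/(-13/3) = -3/13)
U(-3, 0)*1 - 68 = -3/13*1 - 68 = -3/13 - 68 = -887/13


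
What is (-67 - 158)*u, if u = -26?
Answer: 5850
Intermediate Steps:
(-67 - 158)*u = (-67 - 158)*(-26) = -225*(-26) = 5850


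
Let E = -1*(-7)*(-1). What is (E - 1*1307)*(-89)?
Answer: 116946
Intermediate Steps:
E = -7 (E = 7*(-1) = -7)
(E - 1*1307)*(-89) = (-7 - 1*1307)*(-89) = (-7 - 1307)*(-89) = -1314*(-89) = 116946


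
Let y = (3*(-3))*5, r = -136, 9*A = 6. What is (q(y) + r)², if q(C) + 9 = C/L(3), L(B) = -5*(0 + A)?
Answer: 69169/4 ≈ 17292.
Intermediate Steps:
A = ⅔ (A = (⅑)*6 = ⅔ ≈ 0.66667)
L(B) = -10/3 (L(B) = -5*(0 + ⅔) = -5*⅔ = -10/3)
y = -45 (y = -9*5 = -45)
q(C) = -9 - 3*C/10 (q(C) = -9 + C/(-10/3) = -9 + C*(-3/10) = -9 - 3*C/10)
(q(y) + r)² = ((-9 - 3/10*(-45)) - 136)² = ((-9 + 27/2) - 136)² = (9/2 - 136)² = (-263/2)² = 69169/4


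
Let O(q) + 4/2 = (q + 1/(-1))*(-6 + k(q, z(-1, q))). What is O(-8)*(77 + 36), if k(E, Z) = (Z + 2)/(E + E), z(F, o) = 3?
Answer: 99101/16 ≈ 6193.8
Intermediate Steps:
k(E, Z) = (2 + Z)/(2*E) (k(E, Z) = (2 + Z)/((2*E)) = (2 + Z)*(1/(2*E)) = (2 + Z)/(2*E))
O(q) = -2 + (-1 + q)*(-6 + 5/(2*q)) (O(q) = -2 + (q + 1/(-1))*(-6 + (2 + 3)/(2*q)) = -2 + (q - 1)*(-6 + (½)*5/q) = -2 + (-1 + q)*(-6 + 5/(2*q)))
O(-8)*(77 + 36) = ((½)*(-5 - 8*(13 - 12*(-8)))/(-8))*(77 + 36) = ((½)*(-⅛)*(-5 - 8*(13 + 96)))*113 = ((½)*(-⅛)*(-5 - 8*109))*113 = ((½)*(-⅛)*(-5 - 872))*113 = ((½)*(-⅛)*(-877))*113 = (877/16)*113 = 99101/16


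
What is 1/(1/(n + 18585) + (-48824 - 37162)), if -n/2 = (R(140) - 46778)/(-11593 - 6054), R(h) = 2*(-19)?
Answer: -46839409/4027533419753 ≈ -1.1630e-5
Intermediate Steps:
R(h) = -38
n = -13376/2521 (n = -2*(-38 - 46778)/(-11593 - 6054) = -(-93632)/(-17647) = -(-93632)*(-1)/17647 = -2*6688/2521 = -13376/2521 ≈ -5.3058)
1/(1/(n + 18585) + (-48824 - 37162)) = 1/(1/(-13376/2521 + 18585) + (-48824 - 37162)) = 1/(1/(46839409/2521) - 85986) = 1/(2521/46839409 - 85986) = 1/(-4027533419753/46839409) = -46839409/4027533419753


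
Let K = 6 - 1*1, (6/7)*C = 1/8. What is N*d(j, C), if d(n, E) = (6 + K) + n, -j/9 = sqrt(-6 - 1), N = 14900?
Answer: 163900 - 134100*I*sqrt(7) ≈ 1.639e+5 - 3.548e+5*I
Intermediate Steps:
C = 7/48 (C = (7/6)/8 = (7/6)*(1/8) = 7/48 ≈ 0.14583)
j = -9*I*sqrt(7) (j = -9*sqrt(-6 - 1) = -9*I*sqrt(7) ≈ -23.812*I)
K = 5 (K = 6 - 1 = 5)
d(n, E) = 11 + n (d(n, E) = (6 + 5) + n = 11 + n)
N*d(j, C) = 14900*(11 - 9*I*sqrt(7)) = 163900 - 134100*I*sqrt(7)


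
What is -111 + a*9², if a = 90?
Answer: 7179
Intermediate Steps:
-111 + a*9² = -111 + 90*9² = -111 + 90*81 = -111 + 7290 = 7179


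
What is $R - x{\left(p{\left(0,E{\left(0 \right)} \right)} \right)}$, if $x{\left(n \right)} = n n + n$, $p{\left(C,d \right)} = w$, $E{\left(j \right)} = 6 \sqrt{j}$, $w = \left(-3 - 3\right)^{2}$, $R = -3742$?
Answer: $-5074$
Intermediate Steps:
$w = 36$ ($w = \left(-6\right)^{2} = 36$)
$p{\left(C,d \right)} = 36$
$x{\left(n \right)} = n + n^{2}$ ($x{\left(n \right)} = n^{2} + n = n + n^{2}$)
$R - x{\left(p{\left(0,E{\left(0 \right)} \right)} \right)} = -3742 - 36 \left(1 + 36\right) = -3742 - 36 \cdot 37 = -3742 - 1332 = -5074$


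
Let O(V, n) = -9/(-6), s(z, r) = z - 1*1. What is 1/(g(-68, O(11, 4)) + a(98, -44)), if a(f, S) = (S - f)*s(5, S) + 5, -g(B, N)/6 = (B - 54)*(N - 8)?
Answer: -1/5321 ≈ -0.00018793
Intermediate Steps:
s(z, r) = -1 + z (s(z, r) = z - 1 = -1 + z)
O(V, n) = 3/2 (O(V, n) = -9*(-⅙) = 3/2)
g(B, N) = -6*(-54 + B)*(-8 + N) (g(B, N) = -6*(B - 54)*(N - 8) = -6*(-54 + B)*(-8 + N))
a(f, S) = 5 - 4*f + 4*S (a(f, S) = (S - f)*(-1 + 5) + 5 = (S - f)*4 + 5 = (-4*f + 4*S) + 5 = 5 - 4*f + 4*S)
1/(g(-68, O(11, 4)) + a(98, -44)) = 1/((-2592 + 48*(-68) + 324*(3/2) - 6*(-68)*3/2) + (5 - 4*98 + 4*(-44))) = 1/((-2592 - 3264 + 486 + 612) + (5 - 392 - 176)) = 1/(-4758 - 563) = 1/(-5321) = -1/5321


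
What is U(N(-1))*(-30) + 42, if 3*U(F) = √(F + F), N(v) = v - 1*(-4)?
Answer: 42 - 10*√6 ≈ 17.505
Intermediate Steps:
N(v) = 4 + v (N(v) = v + 4 = 4 + v)
U(F) = √2*√F/3 (U(F) = √(F + F)/3 = √(2*F)/3 = (√2*√F)/3 = √2*√F/3)
U(N(-1))*(-30) + 42 = (√2*√(4 - 1)/3)*(-30) + 42 = (√2*√3/3)*(-30) + 42 = (√6/3)*(-30) + 42 = -10*√6 + 42 = 42 - 10*√6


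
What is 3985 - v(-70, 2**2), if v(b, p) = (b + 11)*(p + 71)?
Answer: 8410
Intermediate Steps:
v(b, p) = (11 + b)*(71 + p)
3985 - v(-70, 2**2) = 3985 - (781 + 11*2**2 + 71*(-70) - 70*2**2) = 3985 - (781 + 11*4 - 4970 - 70*4) = 3985 - (781 + 44 - 4970 - 280) = 3985 - 1*(-4425) = 3985 + 4425 = 8410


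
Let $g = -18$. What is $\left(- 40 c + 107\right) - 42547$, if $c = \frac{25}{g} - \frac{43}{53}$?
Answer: $- \frac{20201900}{477} \approx -42352.0$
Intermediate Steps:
$c = - \frac{2099}{954}$ ($c = \frac{25}{-18} - \frac{43}{53} = 25 \left(- \frac{1}{18}\right) - \frac{43}{53} = - \frac{25}{18} - \frac{43}{53} = - \frac{2099}{954} \approx -2.2002$)
$\left(- 40 c + 107\right) - 42547 = \left(\left(-40\right) \left(- \frac{2099}{954}\right) + 107\right) - 42547 = \left(\frac{41980}{477} + 107\right) - 42547 = \frac{93019}{477} - 42547 = - \frac{20201900}{477}$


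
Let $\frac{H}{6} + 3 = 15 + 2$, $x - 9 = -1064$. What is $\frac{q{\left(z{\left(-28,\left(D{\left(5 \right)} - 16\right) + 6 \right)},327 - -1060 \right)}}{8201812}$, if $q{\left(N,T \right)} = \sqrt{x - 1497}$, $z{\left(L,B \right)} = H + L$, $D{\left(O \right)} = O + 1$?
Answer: $\frac{i \sqrt{638}}{4100906} \approx 6.1593 \cdot 10^{-6} i$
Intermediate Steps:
$x = -1055$ ($x = 9 - 1064 = -1055$)
$D{\left(O \right)} = 1 + O$
$H = 84$ ($H = -18 + 6 \left(15 + 2\right) = -18 + 6 \cdot 17 = -18 + 102 = 84$)
$z{\left(L,B \right)} = 84 + L$
$q{\left(N,T \right)} = 2 i \sqrt{638}$ ($q{\left(N,T \right)} = \sqrt{-1055 - 1497} = \sqrt{-2552} = 2 i \sqrt{638}$)
$\frac{q{\left(z{\left(-28,\left(D{\left(5 \right)} - 16\right) + 6 \right)},327 - -1060 \right)}}{8201812} = \frac{2 i \sqrt{638}}{8201812} = 2 i \sqrt{638} \cdot \frac{1}{8201812} = \frac{i \sqrt{638}}{4100906}$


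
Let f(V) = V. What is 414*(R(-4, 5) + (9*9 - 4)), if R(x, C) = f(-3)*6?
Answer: 24426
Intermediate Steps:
R(x, C) = -18 (R(x, C) = -3*6 = -18)
414*(R(-4, 5) + (9*9 - 4)) = 414*(-18 + (9*9 - 4)) = 414*(-18 + (81 - 4)) = 414*(-18 + 77) = 414*59 = 24426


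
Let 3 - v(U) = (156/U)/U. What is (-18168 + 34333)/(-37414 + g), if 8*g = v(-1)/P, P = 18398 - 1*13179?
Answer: -39701240/91888793 ≈ -0.43206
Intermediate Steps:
P = 5219 (P = 18398 - 13179 = 5219)
v(U) = 3 - 156/U² (v(U) = 3 - 156/U/U = 3 - 156/U²)
g = -9/2456 (g = ((3 - 156/(-1)²)/5219)/8 = ((3 - 156*1)*(1/5219))/8 = ((3 - 156)*(1/5219))/8 = (-153*1/5219)/8 = (⅛)*(-9/307) = -9/2456 ≈ -0.0036645)
(-18168 + 34333)/(-37414 + g) = (-18168 + 34333)/(-37414 - 9/2456) = 16165/(-91888793/2456) = 16165*(-2456/91888793) = -39701240/91888793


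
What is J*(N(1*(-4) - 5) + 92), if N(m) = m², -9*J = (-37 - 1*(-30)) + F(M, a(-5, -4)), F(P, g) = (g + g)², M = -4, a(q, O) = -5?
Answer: -5363/3 ≈ -1787.7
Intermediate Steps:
F(P, g) = 4*g² (F(P, g) = (2*g)² = 4*g²)
J = -31/3 (J = -((-37 - 1*(-30)) + 4*(-5)²)/9 = -((-37 + 30) + 4*25)/9 = -(-7 + 100)/9 = -⅑*93 = -31/3 ≈ -10.333)
J*(N(1*(-4) - 5) + 92) = -31*((1*(-4) - 5)² + 92)/3 = -31*((-4 - 5)² + 92)/3 = -31*((-9)² + 92)/3 = -31*(81 + 92)/3 = -31/3*173 = -5363/3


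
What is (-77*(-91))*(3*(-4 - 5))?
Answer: -189189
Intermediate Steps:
(-77*(-91))*(3*(-4 - 5)) = 7007*(3*(-9)) = 7007*(-27) = -189189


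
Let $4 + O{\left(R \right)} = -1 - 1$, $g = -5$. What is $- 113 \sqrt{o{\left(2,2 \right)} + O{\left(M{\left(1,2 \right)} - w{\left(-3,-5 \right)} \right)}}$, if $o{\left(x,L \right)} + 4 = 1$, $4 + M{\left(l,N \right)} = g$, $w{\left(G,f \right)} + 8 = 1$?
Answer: $- 339 i \approx - 339.0 i$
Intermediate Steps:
$w{\left(G,f \right)} = -7$ ($w{\left(G,f \right)} = -8 + 1 = -7$)
$M{\left(l,N \right)} = -9$ ($M{\left(l,N \right)} = -4 - 5 = -9$)
$o{\left(x,L \right)} = -3$ ($o{\left(x,L \right)} = -4 + 1 = -3$)
$O{\left(R \right)} = -6$ ($O{\left(R \right)} = -4 - 2 = -6$)
$- 113 \sqrt{o{\left(2,2 \right)} + O{\left(M{\left(1,2 \right)} - w{\left(-3,-5 \right)} \right)}} = - 113 \sqrt{-3 - 6} = - 113 \sqrt{-9} = - 113 \cdot 3 i = - 339 i$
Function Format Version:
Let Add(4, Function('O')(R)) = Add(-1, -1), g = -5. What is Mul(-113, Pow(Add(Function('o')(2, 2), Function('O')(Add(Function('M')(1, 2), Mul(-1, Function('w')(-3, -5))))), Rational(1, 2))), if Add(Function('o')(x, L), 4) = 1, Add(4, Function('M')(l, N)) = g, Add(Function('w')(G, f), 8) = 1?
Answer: Mul(-339, I) ≈ Mul(-339.00, I)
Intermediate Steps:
Function('w')(G, f) = -7 (Function('w')(G, f) = Add(-8, 1) = -7)
Function('M')(l, N) = -9 (Function('M')(l, N) = Add(-4, -5) = -9)
Function('o')(x, L) = -3 (Function('o')(x, L) = Add(-4, 1) = -3)
Function('O')(R) = -6 (Function('O')(R) = Add(-4, Add(-1, -1)) = Add(-4, -2) = -6)
Mul(-113, Pow(Add(Function('o')(2, 2), Function('O')(Add(Function('M')(1, 2), Mul(-1, Function('w')(-3, -5))))), Rational(1, 2))) = Mul(-113, Pow(Add(-3, -6), Rational(1, 2))) = Mul(-113, Pow(-9, Rational(1, 2))) = Mul(-113, Mul(3, I)) = Mul(-339, I)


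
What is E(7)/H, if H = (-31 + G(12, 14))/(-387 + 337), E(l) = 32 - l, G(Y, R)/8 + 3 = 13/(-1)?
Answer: 1250/159 ≈ 7.8616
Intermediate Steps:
G(Y, R) = -128 (G(Y, R) = -24 + 8*(13/(-1)) = -24 + 8*(13*(-1)) = -24 + 8*(-13) = -24 - 104 = -128)
H = 159/50 (H = (-31 - 128)/(-387 + 337) = -159/(-50) = -159*(-1/50) = 159/50 ≈ 3.1800)
E(7)/H = (32 - 1*7)/(159/50) = (32 - 7)*(50/159) = 25*(50/159) = 1250/159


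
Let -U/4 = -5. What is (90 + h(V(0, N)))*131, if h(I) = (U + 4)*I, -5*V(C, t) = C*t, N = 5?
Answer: 11790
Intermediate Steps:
U = 20 (U = -4*(-5) = 20)
V(C, t) = -C*t/5
h(I) = 24*I (h(I) = (20 + 4)*I = 24*I)
(90 + h(V(0, N)))*131 = (90 + 24*(-⅕*0*5))*131 = (90 + 24*0)*131 = (90 + 0)*131 = 90*131 = 11790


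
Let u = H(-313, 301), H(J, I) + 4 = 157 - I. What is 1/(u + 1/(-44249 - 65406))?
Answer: -109655/16228941 ≈ -0.0067568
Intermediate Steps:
H(J, I) = 153 - I (H(J, I) = -4 + (157 - I) = 153 - I)
u = -148 (u = 153 - 1*301 = 153 - 301 = -148)
1/(u + 1/(-44249 - 65406)) = 1/(-148 + 1/(-44249 - 65406)) = 1/(-148 + 1/(-109655)) = 1/(-148 - 1/109655) = 1/(-16228941/109655) = -109655/16228941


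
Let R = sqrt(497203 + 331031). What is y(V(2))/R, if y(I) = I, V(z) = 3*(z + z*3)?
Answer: 4*sqrt(92026)/46013 ≈ 0.026371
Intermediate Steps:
V(z) = 12*z (V(z) = 3*(z + 3*z) = 3*(4*z) = 12*z)
R = 3*sqrt(92026) (R = sqrt(828234) = 3*sqrt(92026) ≈ 910.07)
y(V(2))/R = (12*2)/((3*sqrt(92026))) = 24*(sqrt(92026)/276078) = 4*sqrt(92026)/46013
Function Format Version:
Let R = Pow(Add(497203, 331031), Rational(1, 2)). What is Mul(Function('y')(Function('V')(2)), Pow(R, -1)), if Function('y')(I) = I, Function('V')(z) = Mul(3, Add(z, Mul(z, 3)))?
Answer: Mul(Rational(4, 46013), Pow(92026, Rational(1, 2))) ≈ 0.026371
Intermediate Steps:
Function('V')(z) = Mul(12, z) (Function('V')(z) = Mul(3, Add(z, Mul(3, z))) = Mul(3, Mul(4, z)) = Mul(12, z))
R = Mul(3, Pow(92026, Rational(1, 2))) (R = Pow(828234, Rational(1, 2)) = Mul(3, Pow(92026, Rational(1, 2))) ≈ 910.07)
Mul(Function('y')(Function('V')(2)), Pow(R, -1)) = Mul(Mul(12, 2), Pow(Mul(3, Pow(92026, Rational(1, 2))), -1)) = Mul(24, Mul(Rational(1, 276078), Pow(92026, Rational(1, 2)))) = Mul(Rational(4, 46013), Pow(92026, Rational(1, 2)))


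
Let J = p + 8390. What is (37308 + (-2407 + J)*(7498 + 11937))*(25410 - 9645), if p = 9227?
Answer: 4660822268370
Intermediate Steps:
J = 17617 (J = 9227 + 8390 = 17617)
(37308 + (-2407 + J)*(7498 + 11937))*(25410 - 9645) = (37308 + (-2407 + 17617)*(7498 + 11937))*(25410 - 9645) = (37308 + 15210*19435)*15765 = (37308 + 295606350)*15765 = 295643658*15765 = 4660822268370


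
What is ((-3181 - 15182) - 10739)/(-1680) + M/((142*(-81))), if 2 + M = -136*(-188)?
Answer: 8105009/536760 ≈ 15.100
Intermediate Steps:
M = 25566 (M = -2 - 136*(-188) = -2 + 25568 = 25566)
((-3181 - 15182) - 10739)/(-1680) + M/((142*(-81))) = ((-3181 - 15182) - 10739)/(-1680) + 25566/((142*(-81))) = (-18363 - 10739)*(-1/1680) + 25566/(-11502) = -29102*(-1/1680) + 25566*(-1/11502) = 14551/840 - 4261/1917 = 8105009/536760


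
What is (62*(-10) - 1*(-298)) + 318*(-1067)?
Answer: -339628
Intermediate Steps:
(62*(-10) - 1*(-298)) + 318*(-1067) = (-620 + 298) - 339306 = -322 - 339306 = -339628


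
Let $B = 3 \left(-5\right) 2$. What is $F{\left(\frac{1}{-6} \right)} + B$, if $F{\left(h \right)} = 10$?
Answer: $-20$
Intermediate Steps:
$B = -30$ ($B = \left(-15\right) 2 = -30$)
$F{\left(\frac{1}{-6} \right)} + B = 10 - 30 = -20$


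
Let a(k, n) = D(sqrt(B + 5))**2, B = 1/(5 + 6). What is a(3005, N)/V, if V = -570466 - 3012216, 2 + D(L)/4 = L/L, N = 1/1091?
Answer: -8/1791341 ≈ -4.4659e-6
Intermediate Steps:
N = 1/1091 ≈ 0.00091659
B = 1/11 ≈ 0.090909
D(L) = -4 (D(L) = -8 + 4*(L/L) = -8 + 4*1 = -8 + 4 = -4)
V = -3582682
a(k, n) = 16 (a(k, n) = (-4)**2 = 16)
a(3005, N)/V = 16/(-3582682) = 16*(-1/3582682) = -8/1791341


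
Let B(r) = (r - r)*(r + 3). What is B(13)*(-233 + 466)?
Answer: 0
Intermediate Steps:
B(r) = 0 (B(r) = 0*(3 + r) = 0)
B(13)*(-233 + 466) = 0*(-233 + 466) = 0*233 = 0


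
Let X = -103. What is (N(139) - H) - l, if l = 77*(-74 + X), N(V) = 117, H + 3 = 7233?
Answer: 6516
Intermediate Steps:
H = 7230 (H = -3 + 7233 = 7230)
l = -13629 (l = 77*(-74 - 103) = 77*(-177) = -13629)
(N(139) - H) - l = (117 - 1*7230) - 1*(-13629) = (117 - 7230) + 13629 = -7113 + 13629 = 6516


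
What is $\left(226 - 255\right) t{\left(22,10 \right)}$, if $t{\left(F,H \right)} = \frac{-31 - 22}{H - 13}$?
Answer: $- \frac{1537}{3} \approx -512.33$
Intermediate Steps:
$t{\left(F,H \right)} = - \frac{53}{-13 + H}$
$\left(226 - 255\right) t{\left(22,10 \right)} = \left(226 - 255\right) \left(- \frac{53}{-13 + 10}\right) = - 29 \left(- \frac{53}{-3}\right) = - 29 \left(\left(-53\right) \left(- \frac{1}{3}\right)\right) = \left(-29\right) \frac{53}{3} = - \frac{1537}{3}$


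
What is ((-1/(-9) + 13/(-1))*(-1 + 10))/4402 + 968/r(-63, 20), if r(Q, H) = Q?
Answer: -2134222/138663 ≈ -15.391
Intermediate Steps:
((-1/(-9) + 13/(-1))*(-1 + 10))/4402 + 968/r(-63, 20) = ((-1/(-9) + 13/(-1))*(-1 + 10))/4402 + 968/(-63) = ((-1*(-⅑) + 13*(-1))*9)*(1/4402) + 968*(-1/63) = ((⅑ - 13)*9)*(1/4402) - 968/63 = -116/9*9*(1/4402) - 968/63 = -116*1/4402 - 968/63 = -58/2201 - 968/63 = -2134222/138663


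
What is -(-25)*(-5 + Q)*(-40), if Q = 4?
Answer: 1000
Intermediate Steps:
-(-25)*(-5 + Q)*(-40) = -(-25)*(-5 + 4)*(-40) = -(-25)*(-1)*(-40) = -5*5*(-40) = -25*(-40) = 1000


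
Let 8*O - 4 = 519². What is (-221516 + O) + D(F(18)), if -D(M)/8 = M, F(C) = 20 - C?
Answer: -1502891/8 ≈ -1.8786e+5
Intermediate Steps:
D(M) = -8*M
O = 269365/8 (O = ½ + (⅛)*519² = ½ + (⅛)*269361 = ½ + 269361/8 = 269365/8 ≈ 33671.)
(-221516 + O) + D(F(18)) = (-221516 + 269365/8) - 8*(20 - 1*18) = -1502763/8 - 8*(20 - 18) = -1502763/8 - 8*2 = -1502763/8 - 16 = -1502891/8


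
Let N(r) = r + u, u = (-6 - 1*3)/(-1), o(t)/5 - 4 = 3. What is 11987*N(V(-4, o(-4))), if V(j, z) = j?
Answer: 59935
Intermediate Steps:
o(t) = 35 (o(t) = 20 + 5*3 = 20 + 15 = 35)
u = 9 (u = (-6 - 3)*(-1) = -9*(-1) = 9)
N(r) = 9 + r (N(r) = r + 9 = 9 + r)
11987*N(V(-4, o(-4))) = 11987*(9 - 4) = 11987*5 = 59935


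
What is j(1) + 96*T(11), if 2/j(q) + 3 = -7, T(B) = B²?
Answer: 58079/5 ≈ 11616.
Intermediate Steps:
j(q) = -⅕ (j(q) = 2/(-3 - 7) = 2/(-10) = 2*(-⅒) = -⅕)
j(1) + 96*T(11) = -⅕ + 96*11² = -⅕ + 96*121 = -⅕ + 11616 = 58079/5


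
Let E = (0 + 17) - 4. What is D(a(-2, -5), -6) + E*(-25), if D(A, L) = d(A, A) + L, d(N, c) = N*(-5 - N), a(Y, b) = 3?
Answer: -355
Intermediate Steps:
D(A, L) = L - A*(5 + A) (D(A, L) = -A*(5 + A) + L = L - A*(5 + A))
E = 13 (E = 17 - 4 = 13)
D(a(-2, -5), -6) + E*(-25) = (-6 - 1*3*(5 + 3)) + 13*(-25) = (-6 - 1*3*8) - 325 = (-6 - 24) - 325 = -30 - 325 = -355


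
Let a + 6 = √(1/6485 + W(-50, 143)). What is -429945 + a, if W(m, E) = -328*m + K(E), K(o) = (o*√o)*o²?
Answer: -429951 + √(689705696485 + 122978183331575*√143)/6485 ≈ -4.2404e+5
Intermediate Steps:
K(o) = o^(7/2) (K(o) = o^(3/2)*o² = o^(7/2))
W(m, E) = E^(7/2) - 328*m (W(m, E) = -328*m + E^(7/2) = E^(7/2) - 328*m)
a = -6 + √(106354001/6485 + 2924207*√143) (a = -6 + √(1/6485 + (143^(7/2) - 328*(-50))) = -6 + √(1/6485 + (2924207*√143 + 16400)) = -6 + √(1/6485 + (16400 + 2924207*√143)) = -6 + √(106354001/6485 + 2924207*√143) ≈ 5908.8)
-429945 + a = -429945 + (-6 + √(689705696485 + 122978183331575*√143)/6485) = -429951 + √(689705696485 + 122978183331575*√143)/6485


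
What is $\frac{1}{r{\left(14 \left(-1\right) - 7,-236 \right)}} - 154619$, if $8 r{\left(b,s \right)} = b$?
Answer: $- \frac{3247007}{21} \approx -1.5462 \cdot 10^{5}$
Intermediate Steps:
$r{\left(b,s \right)} = \frac{b}{8}$
$\frac{1}{r{\left(14 \left(-1\right) - 7,-236 \right)}} - 154619 = \frac{1}{\frac{1}{8} \left(14 \left(-1\right) - 7\right)} - 154619 = \frac{1}{\frac{1}{8} \left(-14 - 7\right)} - 154619 = \frac{1}{\frac{1}{8} \left(-21\right)} - 154619 = \frac{1}{- \frac{21}{8}} - 154619 = - \frac{8}{21} - 154619 = - \frac{3247007}{21}$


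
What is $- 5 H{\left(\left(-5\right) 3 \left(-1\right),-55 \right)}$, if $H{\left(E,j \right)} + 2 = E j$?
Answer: $4135$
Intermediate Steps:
$H{\left(E,j \right)} = -2 + E j$
$- 5 H{\left(\left(-5\right) 3 \left(-1\right),-55 \right)} = - 5 \left(-2 + \left(-5\right) 3 \left(-1\right) \left(-55\right)\right) = - 5 \left(-2 + \left(-15\right) \left(-1\right) \left(-55\right)\right) = - 5 \left(-2 + 15 \left(-55\right)\right) = - 5 \left(-2 - 825\right) = \left(-5\right) \left(-827\right) = 4135$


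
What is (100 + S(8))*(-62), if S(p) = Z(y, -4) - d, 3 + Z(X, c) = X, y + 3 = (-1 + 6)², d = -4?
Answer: -7626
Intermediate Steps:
y = 22 (y = -3 + (-1 + 6)² = -3 + 5² = -3 + 25 = 22)
Z(X, c) = -3 + X
S(p) = 23 (S(p) = (-3 + 22) - 1*(-4) = 19 + 4 = 23)
(100 + S(8))*(-62) = (100 + 23)*(-62) = 123*(-62) = -7626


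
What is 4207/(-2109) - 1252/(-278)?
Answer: 735461/293151 ≈ 2.5088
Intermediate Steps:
4207/(-2109) - 1252/(-278) = 4207*(-1/2109) - 1252*(-1/278) = -4207/2109 + 626/139 = 735461/293151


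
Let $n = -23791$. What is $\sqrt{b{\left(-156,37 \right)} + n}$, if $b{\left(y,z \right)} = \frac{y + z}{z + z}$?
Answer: $\frac{i \sqrt{130288322}}{74} \approx 154.25 i$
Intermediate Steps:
$b{\left(y,z \right)} = \frac{y + z}{2 z}$
$\sqrt{b{\left(-156,37 \right)} + n} = \sqrt{\frac{-156 + 37}{2 \cdot 37} - 23791} = \sqrt{\frac{1}{2} \cdot \frac{1}{37} \left(-119\right) - 23791} = \sqrt{- \frac{119}{74} - 23791} = \sqrt{- \frac{1760653}{74}} = \frac{i \sqrt{130288322}}{74}$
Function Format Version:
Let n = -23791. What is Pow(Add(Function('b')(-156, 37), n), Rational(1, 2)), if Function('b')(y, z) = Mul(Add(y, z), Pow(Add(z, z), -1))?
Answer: Mul(Rational(1, 74), I, Pow(130288322, Rational(1, 2))) ≈ Mul(154.25, I)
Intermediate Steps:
Function('b')(y, z) = Mul(Rational(1, 2), Pow(z, -1), Add(y, z)) (Function('b')(y, z) = Mul(Add(y, z), Pow(Mul(2, z), -1)) = Mul(Add(y, z), Mul(Rational(1, 2), Pow(z, -1))) = Mul(Rational(1, 2), Pow(z, -1), Add(y, z)))
Pow(Add(Function('b')(-156, 37), n), Rational(1, 2)) = Pow(Add(Mul(Rational(1, 2), Pow(37, -1), Add(-156, 37)), -23791), Rational(1, 2)) = Pow(Add(Mul(Rational(1, 2), Rational(1, 37), -119), -23791), Rational(1, 2)) = Pow(Add(Rational(-119, 74), -23791), Rational(1, 2)) = Pow(Rational(-1760653, 74), Rational(1, 2)) = Mul(Rational(1, 74), I, Pow(130288322, Rational(1, 2)))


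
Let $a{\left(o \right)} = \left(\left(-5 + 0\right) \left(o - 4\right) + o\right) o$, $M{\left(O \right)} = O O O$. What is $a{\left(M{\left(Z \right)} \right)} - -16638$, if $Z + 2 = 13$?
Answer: $-7042986$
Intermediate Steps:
$Z = 11$ ($Z = -2 + 13 = 11$)
$M{\left(O \right)} = O^{3}$ ($M{\left(O \right)} = O^{2} O = O^{3}$)
$a{\left(o \right)} = o \left(20 - 4 o\right)$ ($a{\left(o \right)} = \left(- 5 \left(-4 + o\right) + o\right) o = \left(\left(20 - 5 o\right) + o\right) o = \left(20 - 4 o\right) o = o \left(20 - 4 o\right)$)
$a{\left(M{\left(Z \right)} \right)} - -16638 = 4 \cdot 11^{3} \left(5 - 11^{3}\right) - -16638 = 4 \cdot 1331 \left(5 - 1331\right) + 16638 = 4 \cdot 1331 \left(-1326\right) + 16638 = -7059624 + 16638 = -7042986$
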